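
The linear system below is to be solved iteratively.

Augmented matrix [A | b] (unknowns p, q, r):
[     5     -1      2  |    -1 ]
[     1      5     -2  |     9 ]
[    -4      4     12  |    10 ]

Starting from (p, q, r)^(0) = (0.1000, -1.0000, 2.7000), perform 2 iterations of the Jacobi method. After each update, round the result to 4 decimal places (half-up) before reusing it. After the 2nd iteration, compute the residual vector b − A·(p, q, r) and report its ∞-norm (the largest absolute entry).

Iteration 1:
  p = (-1 - (-1)·-1.0000 - (2)·2.7000) / (5) = -1.4800
  q = (9 - (1)·0.1000 - (-2)·2.7000) / (5) = 2.8600
  r = (10 - (-4)·0.1000 - (4)·-1.0000) / (12) = 1.2000
Iteration 2:
  p = (-1 - (-1)·2.8600 - (2)·1.2000) / (5) = -0.1080
  q = (9 - (1)·-1.4800 - (-2)·1.2000) / (5) = 2.5760
  r = (10 - (-4)·-1.4800 - (4)·2.8600) / (12) = -0.6133
Residual b − A·x = (3.3426, -4.9986, 6.6236); ∞-norm = 6.6236

6.6236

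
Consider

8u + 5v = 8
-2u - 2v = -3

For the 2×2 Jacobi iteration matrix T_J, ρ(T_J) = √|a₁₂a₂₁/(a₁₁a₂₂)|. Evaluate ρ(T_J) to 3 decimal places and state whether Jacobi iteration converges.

a₁₂a₂₁/(a₁₁a₂₂) = (5)·(-2) / ((8)·(-2)) = 0.625000
ρ = √|0.625000| = √0.625000 = 0.791
ρ < 1, so Jacobi converges

0.791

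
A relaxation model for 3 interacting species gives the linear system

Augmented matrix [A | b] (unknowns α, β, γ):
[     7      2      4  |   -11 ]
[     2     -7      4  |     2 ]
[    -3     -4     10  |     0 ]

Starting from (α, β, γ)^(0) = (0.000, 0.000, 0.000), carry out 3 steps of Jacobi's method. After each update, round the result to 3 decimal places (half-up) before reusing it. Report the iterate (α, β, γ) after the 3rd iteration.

Iteration 1:
  α = (-11 - (2)·0.000 - (4)·0.000) / (7) = -1.571
  β = (2 - (2)·0.000 - (4)·0.000) / (-7) = -0.286
  γ = (0 - (-3)·0.000 - (-4)·0.000) / (10) = 0.000
Iteration 2:
  α = (-11 - (2)·-0.286 - (4)·0.000) / (7) = -1.490
  β = (2 - (2)·-1.571 - (4)·0.000) / (-7) = -0.735
  γ = (0 - (-3)·-1.571 - (-4)·-0.286) / (10) = -0.586
Iteration 3:
  α = (-11 - (2)·-0.735 - (4)·-0.586) / (7) = -1.027
  β = (2 - (2)·-1.490 - (4)·-0.586) / (-7) = -1.046
  γ = (0 - (-3)·-1.490 - (-4)·-0.735) / (10) = -0.741

(-1.027, -1.046, -0.741)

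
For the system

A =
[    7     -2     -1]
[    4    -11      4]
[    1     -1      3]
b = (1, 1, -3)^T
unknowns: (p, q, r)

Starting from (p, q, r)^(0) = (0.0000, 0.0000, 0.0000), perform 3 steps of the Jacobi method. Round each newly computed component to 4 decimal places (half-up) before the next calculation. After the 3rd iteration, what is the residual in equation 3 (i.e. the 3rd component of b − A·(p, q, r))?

0.0104

Iteration 1:
  p = (1 - (-2)·0.0000 - (-1)·0.0000) / (7) = 0.1429
  q = (1 - (4)·0.0000 - (4)·0.0000) / (-11) = -0.0909
  r = (-3 - (1)·0.0000 - (-1)·0.0000) / (3) = -1.0000
Iteration 2:
  p = (1 - (-2)·-0.0909 - (-1)·-1.0000) / (7) = -0.0260
  q = (1 - (4)·0.1429 - (4)·-1.0000) / (-11) = -0.4026
  r = (-3 - (1)·0.1429 - (-1)·-0.0909) / (3) = -1.0779
Iteration 3:
  p = (1 - (-2)·-0.4026 - (-1)·-1.0779) / (7) = -0.1262
  q = (1 - (4)·-0.0260 - (4)·-1.0779) / (-11) = -0.4923
  r = (-3 - (1)·-0.0260 - (-1)·-0.4026) / (3) = -1.1255
Residual b − A·x = (-0.2267, 0.5915, 0.0104)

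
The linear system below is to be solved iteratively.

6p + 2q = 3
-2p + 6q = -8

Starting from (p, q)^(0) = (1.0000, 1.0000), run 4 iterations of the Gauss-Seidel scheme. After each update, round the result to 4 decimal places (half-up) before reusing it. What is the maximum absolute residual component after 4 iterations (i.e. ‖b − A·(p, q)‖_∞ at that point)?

Iteration 1:
  p = (3 - (2)·1.0000) / (6) = 0.1667
  q = (-8 - (-2)·0.1667) / (6) = -1.2778
Iteration 2:
  p = (3 - (2)·-1.2778) / (6) = 0.9259
  q = (-8 - (-2)·0.9259) / (6) = -1.0247
Iteration 3:
  p = (3 - (2)·-1.0247) / (6) = 0.8416
  q = (-8 - (-2)·0.8416) / (6) = -1.0528
Iteration 4:
  p = (3 - (2)·-1.0528) / (6) = 0.8509
  q = (-8 - (-2)·0.8509) / (6) = -1.0497
Residual b − A·x = (-0.0060, 0.0000); ∞-norm = 0.0060

0.0060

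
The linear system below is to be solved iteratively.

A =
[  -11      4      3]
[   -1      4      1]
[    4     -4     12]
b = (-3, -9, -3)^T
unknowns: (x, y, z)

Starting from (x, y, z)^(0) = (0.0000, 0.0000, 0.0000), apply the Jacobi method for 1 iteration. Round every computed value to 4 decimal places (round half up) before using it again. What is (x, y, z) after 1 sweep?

Iteration 1:
  x = (-3 - (4)·0.0000 - (3)·0.0000) / (-11) = 0.2727
  y = (-9 - (-1)·0.0000 - (1)·0.0000) / (4) = -2.2500
  z = (-3 - (4)·0.0000 - (-4)·0.0000) / (12) = -0.2500

(0.2727, -2.2500, -0.2500)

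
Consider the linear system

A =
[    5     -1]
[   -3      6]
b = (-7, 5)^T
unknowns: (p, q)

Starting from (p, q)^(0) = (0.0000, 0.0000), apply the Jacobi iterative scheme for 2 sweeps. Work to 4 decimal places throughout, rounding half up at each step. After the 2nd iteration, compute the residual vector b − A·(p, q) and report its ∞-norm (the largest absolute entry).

0.7002

Iteration 1:
  p = (-7 - (-1)·0.0000) / (5) = -1.4000
  q = (5 - (-3)·0.0000) / (6) = 0.8333
Iteration 2:
  p = (-7 - (-1)·0.8333) / (5) = -1.2333
  q = (5 - (-3)·-1.4000) / (6) = 0.1333
Residual b − A·x = (-0.7002, 0.5003); ∞-norm = 0.7002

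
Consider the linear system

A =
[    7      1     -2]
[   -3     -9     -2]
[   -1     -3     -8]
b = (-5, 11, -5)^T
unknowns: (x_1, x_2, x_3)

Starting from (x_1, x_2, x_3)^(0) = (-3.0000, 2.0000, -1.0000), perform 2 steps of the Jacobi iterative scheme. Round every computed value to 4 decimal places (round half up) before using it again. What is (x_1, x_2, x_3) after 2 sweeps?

(-0.6429, -0.8492, 0.7857)

Iteration 1:
  x_1 = (-5 - (1)·2.0000 - (-2)·-1.0000) / (7) = -1.2857
  x_2 = (11 - (-3)·-3.0000 - (-2)·-1.0000) / (-9) = 0.0000
  x_3 = (-5 - (-1)·-3.0000 - (-3)·2.0000) / (-8) = 0.2500
Iteration 2:
  x_1 = (-5 - (1)·0.0000 - (-2)·0.2500) / (7) = -0.6429
  x_2 = (11 - (-3)·-1.2857 - (-2)·0.2500) / (-9) = -0.8492
  x_3 = (-5 - (-1)·-1.2857 - (-3)·0.0000) / (-8) = 0.7857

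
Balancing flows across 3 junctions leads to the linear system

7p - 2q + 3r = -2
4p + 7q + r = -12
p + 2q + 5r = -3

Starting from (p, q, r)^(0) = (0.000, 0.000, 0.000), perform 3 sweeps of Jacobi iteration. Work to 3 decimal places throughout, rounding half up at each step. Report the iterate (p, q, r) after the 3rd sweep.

Iteration 1:
  p = (-2 - (-2)·0.000 - (3)·0.000) / (7) = -0.286
  q = (-12 - (4)·0.000 - (1)·0.000) / (7) = -1.714
  r = (-3 - (1)·0.000 - (2)·0.000) / (5) = -0.600
Iteration 2:
  p = (-2 - (-2)·-1.714 - (3)·-0.600) / (7) = -0.518
  q = (-12 - (4)·-0.286 - (1)·-0.600) / (7) = -1.465
  r = (-3 - (1)·-0.286 - (2)·-1.714) / (5) = 0.143
Iteration 3:
  p = (-2 - (-2)·-1.465 - (3)·0.143) / (7) = -0.766
  q = (-12 - (4)·-0.518 - (1)·0.143) / (7) = -1.439
  r = (-3 - (1)·-0.518 - (2)·-1.465) / (5) = 0.090

(-0.766, -1.439, 0.090)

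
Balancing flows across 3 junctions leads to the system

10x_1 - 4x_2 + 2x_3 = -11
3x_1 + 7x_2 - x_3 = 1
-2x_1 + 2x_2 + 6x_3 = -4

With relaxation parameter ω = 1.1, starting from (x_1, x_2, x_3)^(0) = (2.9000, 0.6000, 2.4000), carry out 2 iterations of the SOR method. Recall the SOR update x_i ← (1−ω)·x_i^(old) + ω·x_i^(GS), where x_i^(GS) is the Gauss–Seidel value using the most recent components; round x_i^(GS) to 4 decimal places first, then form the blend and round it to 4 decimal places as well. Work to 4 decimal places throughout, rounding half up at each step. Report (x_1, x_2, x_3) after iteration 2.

Iteration 1:
  x_1: GS value = (-11 - (-4)·0.6000 - (2)·2.4000) / (10) = -1.3400;  x_1 ← (1−ω)·2.9000 + ω·-1.3400 = -1.7640
  x_2: GS value = (1 - (3)·-1.7640 - (-1)·2.4000) / (7) = 1.2417;  x_2 ← (1−ω)·0.6000 + ω·1.2417 = 1.3059
  x_3: GS value = (-4 - (-2)·-1.7640 - (2)·1.3059) / (6) = -1.6900;  x_3 ← (1−ω)·2.4000 + ω·-1.6900 = -2.0990
Iteration 2:
  x_1: GS value = (-11 - (-4)·1.3059 - (2)·-2.0990) / (10) = -0.1578;  x_1 ← (1−ω)·-1.7640 + ω·-0.1578 = 0.0028
  x_2: GS value = (1 - (3)·0.0028 - (-1)·-2.0990) / (7) = -0.1582;  x_2 ← (1−ω)·1.3059 + ω·-0.1582 = -0.3046
  x_3: GS value = (-4 - (-2)·0.0028 - (2)·-0.3046) / (6) = -0.5642;  x_3 ← (1−ω)·-2.0990 + ω·-0.5642 = -0.4107

(0.0028, -0.3046, -0.4107)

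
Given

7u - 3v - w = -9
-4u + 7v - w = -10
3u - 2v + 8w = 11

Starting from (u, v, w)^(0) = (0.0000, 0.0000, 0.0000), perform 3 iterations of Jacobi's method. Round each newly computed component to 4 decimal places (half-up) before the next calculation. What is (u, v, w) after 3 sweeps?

(-1.9143, -2.1866, 1.5214)

Iteration 1:
  u = (-9 - (-3)·0.0000 - (-1)·0.0000) / (7) = -1.2857
  v = (-10 - (-4)·0.0000 - (-1)·0.0000) / (7) = -1.4286
  w = (11 - (3)·0.0000 - (-2)·0.0000) / (8) = 1.3750
Iteration 2:
  u = (-9 - (-3)·-1.4286 - (-1)·1.3750) / (7) = -1.7015
  v = (-10 - (-4)·-1.2857 - (-1)·1.3750) / (7) = -1.9668
  w = (11 - (3)·-1.2857 - (-2)·-1.4286) / (8) = 1.5000
Iteration 3:
  u = (-9 - (-3)·-1.9668 - (-1)·1.5000) / (7) = -1.9143
  v = (-10 - (-4)·-1.7015 - (-1)·1.5000) / (7) = -2.1866
  w = (11 - (3)·-1.7015 - (-2)·-1.9668) / (8) = 1.5214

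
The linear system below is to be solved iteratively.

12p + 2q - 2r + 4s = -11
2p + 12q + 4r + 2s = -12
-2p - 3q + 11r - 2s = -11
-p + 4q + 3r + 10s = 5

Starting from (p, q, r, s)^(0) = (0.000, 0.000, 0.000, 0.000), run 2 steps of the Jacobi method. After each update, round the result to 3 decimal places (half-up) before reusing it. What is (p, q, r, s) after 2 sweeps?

Iteration 1:
  p = (-11 - (2)·0.000 - (-2)·0.000 - (4)·0.000) / (12) = -0.917
  q = (-12 - (2)·0.000 - (4)·0.000 - (2)·0.000) / (12) = -1.000
  r = (-11 - (-2)·0.000 - (-3)·0.000 - (-2)·0.000) / (11) = -1.000
  s = (5 - (-1)·0.000 - (4)·0.000 - (3)·0.000) / (10) = 0.500
Iteration 2:
  p = (-11 - (2)·-1.000 - (-2)·-1.000 - (4)·0.500) / (12) = -1.083
  q = (-12 - (2)·-0.917 - (4)·-1.000 - (2)·0.500) / (12) = -0.597
  r = (-11 - (-2)·-0.917 - (-3)·-1.000 - (-2)·0.500) / (11) = -1.349
  s = (5 - (-1)·-0.917 - (4)·-1.000 - (3)·-1.000) / (10) = 1.108

(-1.083, -0.597, -1.349, 1.108)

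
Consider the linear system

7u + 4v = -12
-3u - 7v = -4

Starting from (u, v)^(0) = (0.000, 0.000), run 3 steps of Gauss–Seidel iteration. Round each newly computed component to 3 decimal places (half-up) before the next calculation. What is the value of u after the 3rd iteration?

Iteration 1:
  u = (-12 - (4)·0.000) / (7) = -1.714
  v = (-4 - (-3)·-1.714) / (-7) = 1.306
Iteration 2:
  u = (-12 - (4)·1.306) / (7) = -2.461
  v = (-4 - (-3)·-2.461) / (-7) = 1.626
Iteration 3:
  u = (-12 - (4)·1.626) / (7) = -2.643
  v = (-4 - (-3)·-2.643) / (-7) = 1.704

-2.643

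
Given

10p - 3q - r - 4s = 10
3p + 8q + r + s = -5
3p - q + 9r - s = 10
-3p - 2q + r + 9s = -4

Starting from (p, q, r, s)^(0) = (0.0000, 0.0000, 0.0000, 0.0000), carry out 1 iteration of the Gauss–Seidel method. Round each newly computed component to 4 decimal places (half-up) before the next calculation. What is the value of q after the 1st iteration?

Iteration 1:
  p = (10 - (-3)·0.0000 - (-1)·0.0000 - (-4)·0.0000) / (10) = 1.0000
  q = (-5 - (3)·1.0000 - (1)·0.0000 - (1)·0.0000) / (8) = -1.0000
  r = (10 - (3)·1.0000 - (-1)·-1.0000 - (-1)·0.0000) / (9) = 0.6667
  s = (-4 - (-3)·1.0000 - (-2)·-1.0000 - (1)·0.6667) / (9) = -0.4074

-1.0000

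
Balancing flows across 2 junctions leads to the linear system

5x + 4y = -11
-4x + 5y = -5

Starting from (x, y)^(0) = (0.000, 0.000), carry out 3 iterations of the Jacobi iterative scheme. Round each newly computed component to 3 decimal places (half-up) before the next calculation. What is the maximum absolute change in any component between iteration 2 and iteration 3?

Iteration 1:
  x = (-11 - (4)·0.000) / (5) = -2.200
  y = (-5 - (-4)·0.000) / (5) = -1.000
Iteration 2:
  x = (-11 - (4)·-1.000) / (5) = -1.400
  y = (-5 - (-4)·-2.200) / (5) = -2.760
Iteration 3:
  x = (-11 - (4)·-2.760) / (5) = 0.008
  y = (-5 - (-4)·-1.400) / (5) = -2.120
Change: (1.408, 0.640) → max |·| = 1.408

1.408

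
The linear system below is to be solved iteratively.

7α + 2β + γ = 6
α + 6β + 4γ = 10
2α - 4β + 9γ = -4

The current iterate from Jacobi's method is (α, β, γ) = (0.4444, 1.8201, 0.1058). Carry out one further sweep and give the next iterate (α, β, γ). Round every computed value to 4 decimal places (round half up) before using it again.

(0.3220, 1.5221, 0.2657)

One sweep:
  α = (6 - (2)·1.8201 - (1)·0.1058) / (7) = 0.3220
  β = (10 - (1)·0.4444 - (4)·0.1058) / (6) = 1.5221
  γ = (-4 - (2)·0.4444 - (-4)·1.8201) / (9) = 0.2657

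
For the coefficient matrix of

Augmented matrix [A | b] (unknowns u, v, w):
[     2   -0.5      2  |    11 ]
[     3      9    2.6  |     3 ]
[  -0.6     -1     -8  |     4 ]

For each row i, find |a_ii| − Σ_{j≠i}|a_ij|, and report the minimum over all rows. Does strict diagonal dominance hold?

row 1: |2| − (0.5+2) = -0.5
row 2: |9| − (3+2.6) = 3.4
row 3: |-8| − (0.6+1) = 6.4
minimum over rows = -0.5 → not strictly diagonally dominant

-0.5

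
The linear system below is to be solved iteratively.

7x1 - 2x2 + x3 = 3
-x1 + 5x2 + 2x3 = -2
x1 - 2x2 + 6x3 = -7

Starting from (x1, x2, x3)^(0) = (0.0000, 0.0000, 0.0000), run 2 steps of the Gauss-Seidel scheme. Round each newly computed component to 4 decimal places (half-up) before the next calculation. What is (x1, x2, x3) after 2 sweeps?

(0.5306, 0.2433, -1.1740)

Iteration 1:
  x1 = (3 - (-2)·0.0000 - (1)·0.0000) / (7) = 0.4286
  x2 = (-2 - (-1)·0.4286 - (2)·0.0000) / (5) = -0.3143
  x3 = (-7 - (1)·0.4286 - (-2)·-0.3143) / (6) = -1.3429
Iteration 2:
  x1 = (3 - (-2)·-0.3143 - (1)·-1.3429) / (7) = 0.5306
  x2 = (-2 - (-1)·0.5306 - (2)·-1.3429) / (5) = 0.2433
  x3 = (-7 - (1)·0.5306 - (-2)·0.2433) / (6) = -1.1740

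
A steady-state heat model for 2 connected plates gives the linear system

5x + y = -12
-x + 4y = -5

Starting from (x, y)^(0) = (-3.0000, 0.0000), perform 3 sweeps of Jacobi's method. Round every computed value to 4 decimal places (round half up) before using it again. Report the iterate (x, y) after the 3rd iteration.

(-2.0300, -1.7500)

Iteration 1:
  x = (-12 - (1)·0.0000) / (5) = -2.4000
  y = (-5 - (-1)·-3.0000) / (4) = -2.0000
Iteration 2:
  x = (-12 - (1)·-2.0000) / (5) = -2.0000
  y = (-5 - (-1)·-2.4000) / (4) = -1.8500
Iteration 3:
  x = (-12 - (1)·-1.8500) / (5) = -2.0300
  y = (-5 - (-1)·-2.0000) / (4) = -1.7500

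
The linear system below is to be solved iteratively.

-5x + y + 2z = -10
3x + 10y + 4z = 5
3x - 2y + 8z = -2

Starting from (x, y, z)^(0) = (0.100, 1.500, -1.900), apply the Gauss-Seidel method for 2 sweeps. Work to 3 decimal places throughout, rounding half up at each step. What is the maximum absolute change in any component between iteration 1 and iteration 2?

Iteration 1:
  x = (-10 - (1)·1.500 - (2)·-1.900) / (-5) = 1.540
  y = (5 - (3)·1.540 - (4)·-1.900) / (10) = 0.798
  z = (-2 - (3)·1.540 - (-2)·0.798) / (8) = -0.628
Iteration 2:
  x = (-10 - (1)·0.798 - (2)·-0.628) / (-5) = 1.908
  y = (5 - (3)·1.908 - (4)·-0.628) / (10) = 0.179
  z = (-2 - (3)·1.908 - (-2)·0.179) / (8) = -0.921
Change: (0.368, -0.619, -0.293) → max |·| = 0.619

0.619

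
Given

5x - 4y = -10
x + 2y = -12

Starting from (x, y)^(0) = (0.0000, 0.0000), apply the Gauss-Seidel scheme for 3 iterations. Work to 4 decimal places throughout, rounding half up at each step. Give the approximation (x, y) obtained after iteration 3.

(-4.4000, -3.8000)

Iteration 1:
  x = (-10 - (-4)·0.0000) / (5) = -2.0000
  y = (-12 - (1)·-2.0000) / (2) = -5.0000
Iteration 2:
  x = (-10 - (-4)·-5.0000) / (5) = -6.0000
  y = (-12 - (1)·-6.0000) / (2) = -3.0000
Iteration 3:
  x = (-10 - (-4)·-3.0000) / (5) = -4.4000
  y = (-12 - (1)·-4.4000) / (2) = -3.8000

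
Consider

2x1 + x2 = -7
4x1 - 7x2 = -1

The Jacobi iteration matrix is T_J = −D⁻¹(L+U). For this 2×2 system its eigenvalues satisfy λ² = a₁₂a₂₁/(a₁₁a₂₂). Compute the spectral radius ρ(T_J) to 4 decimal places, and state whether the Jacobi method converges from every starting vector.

a₁₂a₂₁/(a₁₁a₂₂) = (1)·(4) / ((2)·(-7)) = -0.285714
ρ = √|-0.285714| = √0.285714 = 0.5345
ρ < 1, so Jacobi converges

0.5345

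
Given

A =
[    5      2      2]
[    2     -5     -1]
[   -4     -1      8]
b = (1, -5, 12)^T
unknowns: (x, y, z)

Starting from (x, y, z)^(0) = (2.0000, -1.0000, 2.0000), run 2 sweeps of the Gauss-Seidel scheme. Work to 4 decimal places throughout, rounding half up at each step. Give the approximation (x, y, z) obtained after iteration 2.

Iteration 1:
  x = (1 - (2)·-1.0000 - (2)·2.0000) / (5) = -0.2000
  y = (-5 - (2)·-0.2000 - (-1)·2.0000) / (-5) = 0.5200
  z = (12 - (-4)·-0.2000 - (-1)·0.5200) / (8) = 1.4650
Iteration 2:
  x = (1 - (2)·0.5200 - (2)·1.4650) / (5) = -0.5940
  y = (-5 - (2)·-0.5940 - (-1)·1.4650) / (-5) = 0.4694
  z = (12 - (-4)·-0.5940 - (-1)·0.4694) / (8) = 1.2617

(-0.5940, 0.4694, 1.2617)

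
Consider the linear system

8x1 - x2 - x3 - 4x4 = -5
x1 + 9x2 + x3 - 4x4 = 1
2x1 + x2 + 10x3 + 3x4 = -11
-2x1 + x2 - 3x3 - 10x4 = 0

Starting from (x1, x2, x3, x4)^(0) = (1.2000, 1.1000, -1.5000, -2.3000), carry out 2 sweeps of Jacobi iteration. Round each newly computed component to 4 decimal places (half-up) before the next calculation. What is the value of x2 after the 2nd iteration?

Iteration 1:
  x1 = (-5 - (-1)·1.1000 - (-1)·-1.5000 - (-4)·-2.3000) / (8) = -1.8250
  x2 = (1 - (1)·1.2000 - (1)·-1.5000 - (-4)·-2.3000) / (9) = -0.8778
  x3 = (-11 - (2)·1.2000 - (1)·1.1000 - (3)·-2.3000) / (10) = -0.7600
  x4 = (0 - (-2)·1.2000 - (1)·1.1000 - (-3)·-1.5000) / (-10) = 0.3200
Iteration 2:
  x1 = (-5 - (-1)·-0.8778 - (-1)·-0.7600 - (-4)·0.3200) / (8) = -0.6697
  x2 = (1 - (1)·-1.8250 - (1)·-0.7600 - (-4)·0.3200) / (9) = 0.5406
  x3 = (-11 - (2)·-1.8250 - (1)·-0.8778 - (3)·0.3200) / (10) = -0.7432
  x4 = (0 - (-2)·-1.8250 - (1)·-0.8778 - (-3)·-0.7600) / (-10) = 0.5052

0.5406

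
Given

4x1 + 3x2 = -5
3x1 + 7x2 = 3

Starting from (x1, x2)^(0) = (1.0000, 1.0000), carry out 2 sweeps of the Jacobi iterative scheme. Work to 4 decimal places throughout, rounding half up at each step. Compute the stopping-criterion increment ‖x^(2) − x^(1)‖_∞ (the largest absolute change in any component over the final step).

Iteration 1:
  x1 = (-5 - (3)·1.0000) / (4) = -2.0000
  x2 = (3 - (3)·1.0000) / (7) = 0.0000
Iteration 2:
  x1 = (-5 - (3)·0.0000) / (4) = -1.2500
  x2 = (3 - (3)·-2.0000) / (7) = 1.2857
Change: (0.7500, 1.2857) → max |·| = 1.2857

1.2857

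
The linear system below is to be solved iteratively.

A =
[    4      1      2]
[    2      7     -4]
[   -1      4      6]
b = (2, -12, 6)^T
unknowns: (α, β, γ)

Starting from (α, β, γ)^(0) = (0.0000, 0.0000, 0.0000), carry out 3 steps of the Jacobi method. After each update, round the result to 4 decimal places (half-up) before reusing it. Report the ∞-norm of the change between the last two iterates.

Iteration 1:
  α = (2 - (1)·0.0000 - (2)·0.0000) / (4) = 0.5000
  β = (-12 - (2)·0.0000 - (-4)·0.0000) / (7) = -1.7143
  γ = (6 - (-1)·0.0000 - (4)·0.0000) / (6) = 1.0000
Iteration 2:
  α = (2 - (1)·-1.7143 - (2)·1.0000) / (4) = 0.4286
  β = (-12 - (2)·0.5000 - (-4)·1.0000) / (7) = -1.2857
  γ = (6 - (-1)·0.5000 - (4)·-1.7143) / (6) = 2.2262
Iteration 3:
  α = (2 - (1)·-1.2857 - (2)·2.2262) / (4) = -0.2917
  β = (-12 - (2)·0.4286 - (-4)·2.2262) / (7) = -0.5646
  γ = (6 - (-1)·0.4286 - (4)·-1.2857) / (6) = 1.9286
Change: (-0.7203, 0.7211, -0.2976) → max |·| = 0.7211

0.7211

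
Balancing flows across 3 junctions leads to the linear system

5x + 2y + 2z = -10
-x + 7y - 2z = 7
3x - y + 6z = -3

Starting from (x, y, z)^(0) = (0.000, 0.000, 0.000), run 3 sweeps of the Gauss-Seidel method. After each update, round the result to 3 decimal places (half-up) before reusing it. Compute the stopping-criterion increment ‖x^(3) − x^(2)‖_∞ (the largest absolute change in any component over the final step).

0.154

Iteration 1:
  x = (-10 - (2)·0.000 - (2)·0.000) / (5) = -2.000
  y = (7 - (-1)·-2.000 - (-2)·0.000) / (7) = 0.714
  z = (-3 - (3)·-2.000 - (-1)·0.714) / (6) = 0.619
Iteration 2:
  x = (-10 - (2)·0.714 - (2)·0.619) / (5) = -2.533
  y = (7 - (-1)·-2.533 - (-2)·0.619) / (7) = 0.815
  z = (-3 - (3)·-2.533 - (-1)·0.815) / (6) = 0.902
Iteration 3:
  x = (-10 - (2)·0.815 - (2)·0.902) / (5) = -2.687
  y = (7 - (-1)·-2.687 - (-2)·0.902) / (7) = 0.874
  z = (-3 - (3)·-2.687 - (-1)·0.874) / (6) = 0.989
Change: (-0.154, 0.059, 0.087) → max |·| = 0.154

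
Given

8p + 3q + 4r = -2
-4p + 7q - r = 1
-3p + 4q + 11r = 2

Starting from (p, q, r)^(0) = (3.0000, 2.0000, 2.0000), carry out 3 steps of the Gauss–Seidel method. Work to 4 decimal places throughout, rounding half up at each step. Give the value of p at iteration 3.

-0.3829

Iteration 1:
  p = (-2 - (3)·2.0000 - (4)·2.0000) / (8) = -2.0000
  q = (1 - (-4)·-2.0000 - (-1)·2.0000) / (7) = -0.7143
  r = (2 - (-3)·-2.0000 - (4)·-0.7143) / (11) = -0.1039
Iteration 2:
  p = (-2 - (3)·-0.7143 - (4)·-0.1039) / (8) = 0.0698
  q = (1 - (-4)·0.0698 - (-1)·-0.1039) / (7) = 0.1679
  r = (2 - (-3)·0.0698 - (4)·0.1679) / (11) = 0.1398
Iteration 3:
  p = (-2 - (3)·0.1679 - (4)·0.1398) / (8) = -0.3829
  q = (1 - (-4)·-0.3829 - (-1)·0.1398) / (7) = -0.0560
  r = (2 - (-3)·-0.3829 - (4)·-0.0560) / (11) = 0.0978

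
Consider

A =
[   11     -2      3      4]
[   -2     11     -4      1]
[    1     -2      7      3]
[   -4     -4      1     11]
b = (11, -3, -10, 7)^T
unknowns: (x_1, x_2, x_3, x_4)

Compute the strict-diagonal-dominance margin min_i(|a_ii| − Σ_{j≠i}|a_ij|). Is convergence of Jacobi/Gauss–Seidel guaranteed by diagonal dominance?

1

row 1: |11| − (2+3+4) = 2
row 2: |11| − (2+4+1) = 4
row 3: |7| − (1+2+3) = 1
row 4: |11| − (4+4+1) = 2
minimum over rows = 1 → strictly diagonally dominant (convergence guaranteed)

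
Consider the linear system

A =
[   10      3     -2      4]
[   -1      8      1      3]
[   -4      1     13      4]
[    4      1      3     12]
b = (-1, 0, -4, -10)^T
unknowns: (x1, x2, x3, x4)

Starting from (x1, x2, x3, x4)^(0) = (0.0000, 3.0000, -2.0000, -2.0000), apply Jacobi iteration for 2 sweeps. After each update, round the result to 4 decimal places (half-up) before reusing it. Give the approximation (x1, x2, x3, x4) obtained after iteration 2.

(-0.1513, 0.1341, -0.3898, -0.7359)

Iteration 1:
  x1 = (-1 - (3)·3.0000 - (-2)·-2.0000 - (4)·-2.0000) / (10) = -0.6000
  x2 = (0 - (-1)·0.0000 - (1)·-2.0000 - (3)·-2.0000) / (8) = 1.0000
  x3 = (-4 - (-4)·0.0000 - (1)·3.0000 - (4)·-2.0000) / (13) = 0.0769
  x4 = (-10 - (4)·0.0000 - (1)·3.0000 - (3)·-2.0000) / (12) = -0.5833
Iteration 2:
  x1 = (-1 - (3)·1.0000 - (-2)·0.0769 - (4)·-0.5833) / (10) = -0.1513
  x2 = (0 - (-1)·-0.6000 - (1)·0.0769 - (3)·-0.5833) / (8) = 0.1341
  x3 = (-4 - (-4)·-0.6000 - (1)·1.0000 - (4)·-0.5833) / (13) = -0.3898
  x4 = (-10 - (4)·-0.6000 - (1)·1.0000 - (3)·0.0769) / (12) = -0.7359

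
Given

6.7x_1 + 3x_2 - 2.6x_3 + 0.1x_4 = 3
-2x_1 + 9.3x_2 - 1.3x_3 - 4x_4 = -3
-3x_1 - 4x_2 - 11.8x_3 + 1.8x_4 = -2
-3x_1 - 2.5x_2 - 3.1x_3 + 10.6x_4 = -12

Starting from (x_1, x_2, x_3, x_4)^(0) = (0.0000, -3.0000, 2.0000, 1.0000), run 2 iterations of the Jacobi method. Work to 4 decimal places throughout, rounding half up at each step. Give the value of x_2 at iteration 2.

Iteration 1:
  x_1 = (3 - (3)·-3.0000 - (-2.6)·2.0000 - (0.1)·1.0000) / (6.7) = 2.5522
  x_2 = (-3 - (-2)·0.0000 - (-1.3)·2.0000 - (-4)·1.0000) / (9.3) = 0.3871
  x_3 = (-2 - (-3)·0.0000 - (-4)·-3.0000 - (1.8)·1.0000) / (-11.8) = 1.3390
  x_4 = (-12 - (-3)·0.0000 - (-2.5)·-3.0000 - (-3.1)·2.0000) / (10.6) = -1.2547
Iteration 2:
  x_1 = (3 - (3)·0.3871 - (-2.6)·1.3390 - (0.1)·-1.2547) / (6.7) = 0.8128
  x_2 = (-3 - (-2)·2.5522 - (-1.3)·1.3390 - (-4)·-1.2547) / (9.3) = -0.1262
  x_3 = (-2 - (-3)·2.5522 - (-4)·0.3871 - (1.8)·-1.2547) / (-11.8) = -0.8020
  x_4 = (-12 - (-3)·2.5522 - (-2.5)·0.3871 - (-3.1)·1.3390) / (10.6) = 0.0731

-0.1262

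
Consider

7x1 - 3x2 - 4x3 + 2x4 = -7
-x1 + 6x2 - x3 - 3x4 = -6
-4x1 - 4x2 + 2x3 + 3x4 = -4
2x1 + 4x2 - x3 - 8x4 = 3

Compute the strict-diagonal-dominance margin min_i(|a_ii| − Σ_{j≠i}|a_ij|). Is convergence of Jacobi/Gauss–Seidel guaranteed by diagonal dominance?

-9

row 1: |7| − (3+4+2) = -2
row 2: |6| − (1+1+3) = 1
row 3: |2| − (4+4+3) = -9
row 4: |-8| − (2+4+1) = 1
minimum over rows = -9 → not strictly diagonally dominant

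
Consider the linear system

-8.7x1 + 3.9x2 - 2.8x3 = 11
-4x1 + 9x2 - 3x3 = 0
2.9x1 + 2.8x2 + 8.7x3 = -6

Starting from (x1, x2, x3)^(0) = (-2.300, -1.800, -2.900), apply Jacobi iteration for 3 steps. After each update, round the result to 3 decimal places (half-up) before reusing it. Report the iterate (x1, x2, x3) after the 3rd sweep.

Iteration 1:
  x1 = (11 - (3.9)·-1.800 - (-2.8)·-2.900) / (-8.7) = -1.138
  x2 = (0 - (-4)·-2.300 - (-3)·-2.900) / (9) = -1.989
  x3 = (-6 - (2.9)·-2.300 - (2.8)·-1.800) / (8.7) = 0.656
Iteration 2:
  x1 = (11 - (3.9)·-1.989 - (-2.8)·0.656) / (-8.7) = -2.367
  x2 = (0 - (-4)·-1.138 - (-3)·0.656) / (9) = -0.287
  x3 = (-6 - (2.9)·-1.138 - (2.8)·-1.989) / (8.7) = 0.330
Iteration 3:
  x1 = (11 - (3.9)·-0.287 - (-2.8)·0.330) / (-8.7) = -1.499
  x2 = (0 - (-4)·-2.367 - (-3)·0.330) / (9) = -0.942
  x3 = (-6 - (2.9)·-2.367 - (2.8)·-0.287) / (8.7) = 0.192

(-1.499, -0.942, 0.192)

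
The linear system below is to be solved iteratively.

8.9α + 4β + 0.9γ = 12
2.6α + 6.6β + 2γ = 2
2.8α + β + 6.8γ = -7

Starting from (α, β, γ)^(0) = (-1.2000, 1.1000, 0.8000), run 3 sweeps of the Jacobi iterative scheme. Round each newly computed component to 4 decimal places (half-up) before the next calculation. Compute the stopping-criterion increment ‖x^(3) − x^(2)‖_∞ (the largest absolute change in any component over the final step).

Iteration 1:
  α = (12 - (4)·1.1000 - (0.9)·0.8000) / (8.9) = 0.7730
  β = (2 - (2.6)·-1.2000 - (2)·0.8000) / (6.6) = 0.5333
  γ = (-7 - (2.8)·-1.2000 - (1)·1.1000) / (6.8) = -0.6971
Iteration 2:
  α = (12 - (4)·0.5333 - (0.9)·-0.6971) / (8.9) = 1.1791
  β = (2 - (2.6)·0.7730 - (2)·-0.6971) / (6.6) = 0.2098
  γ = (-7 - (2.8)·0.7730 - (1)·0.5333) / (6.8) = -1.4261
Iteration 3:
  α = (12 - (4)·0.2098 - (0.9)·-1.4261) / (8.9) = 1.3982
  β = (2 - (2.6)·1.1791 - (2)·-1.4261) / (6.6) = 0.2707
  γ = (-7 - (2.8)·1.1791 - (1)·0.2098) / (6.8) = -1.5458
Change: (0.2191, 0.0609, -0.1197) → max |·| = 0.2191

0.2191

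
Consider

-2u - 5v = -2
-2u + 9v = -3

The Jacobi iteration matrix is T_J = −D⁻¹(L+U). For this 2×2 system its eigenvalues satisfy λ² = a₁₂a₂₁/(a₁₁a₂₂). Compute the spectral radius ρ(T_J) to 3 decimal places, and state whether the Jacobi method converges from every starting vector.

0.745

a₁₂a₂₁/(a₁₁a₂₂) = (-5)·(-2) / ((-2)·(9)) = -0.555556
ρ = √|-0.555556| = √0.555556 = 0.745
ρ < 1, so Jacobi converges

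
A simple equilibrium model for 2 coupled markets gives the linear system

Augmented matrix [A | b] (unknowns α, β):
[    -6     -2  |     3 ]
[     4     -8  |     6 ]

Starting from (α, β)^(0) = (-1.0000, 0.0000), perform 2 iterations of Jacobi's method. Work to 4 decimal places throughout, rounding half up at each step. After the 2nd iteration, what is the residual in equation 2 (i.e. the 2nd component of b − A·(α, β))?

-1.6668

Iteration 1:
  α = (3 - (-2)·0.0000) / (-6) = -0.5000
  β = (6 - (4)·-1.0000) / (-8) = -1.2500
Iteration 2:
  α = (3 - (-2)·-1.2500) / (-6) = -0.0833
  β = (6 - (4)·-0.5000) / (-8) = -1.0000
Residual b − A·x = (0.5002, -1.6668)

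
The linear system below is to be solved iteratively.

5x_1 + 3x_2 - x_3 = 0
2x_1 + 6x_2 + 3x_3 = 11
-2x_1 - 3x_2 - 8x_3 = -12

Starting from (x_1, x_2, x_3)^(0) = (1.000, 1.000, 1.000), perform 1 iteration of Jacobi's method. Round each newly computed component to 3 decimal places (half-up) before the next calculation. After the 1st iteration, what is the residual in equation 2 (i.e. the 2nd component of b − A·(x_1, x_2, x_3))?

3.175

Iteration 1:
  x_1 = (0 - (3)·1.000 - (-1)·1.000) / (5) = -0.400
  x_2 = (11 - (2)·1.000 - (3)·1.000) / (6) = 1.000
  x_3 = (-12 - (-2)·1.000 - (-3)·1.000) / (-8) = 0.875
Residual b − A·x = (-0.125, 3.175, -2.800)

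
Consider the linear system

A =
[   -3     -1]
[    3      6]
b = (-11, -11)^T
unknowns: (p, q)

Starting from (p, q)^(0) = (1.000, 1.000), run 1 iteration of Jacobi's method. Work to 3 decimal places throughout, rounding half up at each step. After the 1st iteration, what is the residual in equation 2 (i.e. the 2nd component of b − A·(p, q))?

Iteration 1:
  p = (-11 - (-1)·1.000) / (-3) = 3.333
  q = (-11 - (3)·1.000) / (6) = -2.333
Residual b − A·x = (-3.334, -7.001)

-7.001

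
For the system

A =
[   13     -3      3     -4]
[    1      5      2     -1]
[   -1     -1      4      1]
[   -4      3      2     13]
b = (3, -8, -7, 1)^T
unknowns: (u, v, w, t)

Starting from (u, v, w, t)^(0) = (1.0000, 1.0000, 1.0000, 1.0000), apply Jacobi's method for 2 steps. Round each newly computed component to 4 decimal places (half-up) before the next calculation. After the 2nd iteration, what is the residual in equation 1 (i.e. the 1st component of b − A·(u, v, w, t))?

Iteration 1:
  u = (3 - (-3)·1.0000 - (3)·1.0000 - (-4)·1.0000) / (13) = 0.5385
  v = (-8 - (1)·1.0000 - (2)·1.0000 - (-1)·1.0000) / (5) = -2.0000
  w = (-7 - (-1)·1.0000 - (-1)·1.0000 - (1)·1.0000) / (4) = -1.5000
  t = (1 - (-4)·1.0000 - (3)·1.0000 - (2)·1.0000) / (13) = 0.0000
Iteration 2:
  u = (3 - (-3)·-2.0000 - (3)·-1.5000 - (-4)·0.0000) / (13) = 0.1154
  v = (-8 - (1)·0.5385 - (2)·-1.5000 - (-1)·0.0000) / (5) = -1.1077
  w = (-7 - (-1)·0.5385 - (-1)·-2.0000 - (1)·0.0000) / (4) = -2.1154
  t = (1 - (-4)·0.5385 - (3)·-2.0000 - (2)·-1.5000) / (13) = 0.9349
Residual b − A·x = (8.2625, 2.5888, -0.4656, -3.1382)

8.2625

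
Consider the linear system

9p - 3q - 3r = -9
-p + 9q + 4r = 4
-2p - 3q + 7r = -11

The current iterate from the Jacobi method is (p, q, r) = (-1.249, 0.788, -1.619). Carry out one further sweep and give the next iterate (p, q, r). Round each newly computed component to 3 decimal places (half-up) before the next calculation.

One sweep:
  p = (-9 - (-3)·0.788 - (-3)·-1.619) / (9) = -1.277
  q = (4 - (-1)·-1.249 - (4)·-1.619) / (9) = 1.025
  r = (-11 - (-2)·-1.249 - (-3)·0.788) / (7) = -1.591

(-1.277, 1.025, -1.591)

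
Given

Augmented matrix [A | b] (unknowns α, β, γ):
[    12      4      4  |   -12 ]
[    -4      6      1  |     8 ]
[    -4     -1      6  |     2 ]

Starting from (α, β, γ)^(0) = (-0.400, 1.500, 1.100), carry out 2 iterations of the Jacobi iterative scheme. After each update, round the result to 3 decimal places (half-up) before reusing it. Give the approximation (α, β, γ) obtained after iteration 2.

(-1.400, 0.036, -0.764)

Iteration 1:
  α = (-12 - (4)·1.500 - (4)·1.100) / (12) = -1.867
  β = (8 - (-4)·-0.400 - (1)·1.100) / (6) = 0.883
  γ = (2 - (-4)·-0.400 - (-1)·1.500) / (6) = 0.317
Iteration 2:
  α = (-12 - (4)·0.883 - (4)·0.317) / (12) = -1.400
  β = (8 - (-4)·-1.867 - (1)·0.317) / (6) = 0.036
  γ = (2 - (-4)·-1.867 - (-1)·0.883) / (6) = -0.764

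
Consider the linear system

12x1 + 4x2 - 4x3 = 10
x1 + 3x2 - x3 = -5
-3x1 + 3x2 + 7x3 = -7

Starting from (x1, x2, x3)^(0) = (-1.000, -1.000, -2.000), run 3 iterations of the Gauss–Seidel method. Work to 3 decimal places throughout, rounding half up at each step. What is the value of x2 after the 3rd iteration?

Iteration 1:
  x1 = (10 - (4)·-1.000 - (-4)·-2.000) / (12) = 0.500
  x2 = (-5 - (1)·0.500 - (-1)·-2.000) / (3) = -2.500
  x3 = (-7 - (-3)·0.500 - (3)·-2.500) / (7) = 0.286
Iteration 2:
  x1 = (10 - (4)·-2.500 - (-4)·0.286) / (12) = 1.762
  x2 = (-5 - (1)·1.762 - (-1)·0.286) / (3) = -2.159
  x3 = (-7 - (-3)·1.762 - (3)·-2.159) / (7) = 0.680
Iteration 3:
  x1 = (10 - (4)·-2.159 - (-4)·0.680) / (12) = 1.780
  x2 = (-5 - (1)·1.780 - (-1)·0.680) / (3) = -2.033
  x3 = (-7 - (-3)·1.780 - (3)·-2.033) / (7) = 0.634

-2.033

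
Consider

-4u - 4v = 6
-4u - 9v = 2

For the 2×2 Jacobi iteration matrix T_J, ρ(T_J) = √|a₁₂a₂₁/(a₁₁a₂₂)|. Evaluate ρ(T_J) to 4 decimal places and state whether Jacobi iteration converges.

0.6667

a₁₂a₂₁/(a₁₁a₂₂) = (-4)·(-4) / ((-4)·(-9)) = 0.444444
ρ = √|0.444444| = √0.444444 = 0.6667
ρ < 1, so Jacobi converges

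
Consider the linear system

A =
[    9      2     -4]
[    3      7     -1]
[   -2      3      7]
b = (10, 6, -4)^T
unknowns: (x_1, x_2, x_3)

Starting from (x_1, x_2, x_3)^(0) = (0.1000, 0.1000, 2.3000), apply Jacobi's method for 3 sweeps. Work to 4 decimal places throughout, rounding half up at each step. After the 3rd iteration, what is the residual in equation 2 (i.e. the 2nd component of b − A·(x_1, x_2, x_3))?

Iteration 1:
  x_1 = (10 - (2)·0.1000 - (-4)·2.3000) / (9) = 2.1111
  x_2 = (6 - (3)·0.1000 - (-1)·2.3000) / (7) = 1.1429
  x_3 = (-4 - (-2)·0.1000 - (3)·0.1000) / (7) = -0.5857
Iteration 2:
  x_1 = (10 - (2)·1.1429 - (-4)·-0.5857) / (9) = 0.5968
  x_2 = (6 - (3)·2.1111 - (-1)·-0.5857) / (7) = -0.1313
  x_3 = (-4 - (-2)·2.1111 - (3)·1.1429) / (7) = -0.4581
Iteration 3:
  x_1 = (10 - (2)·-0.1313 - (-4)·-0.4581) / (9) = 0.9367
  x_2 = (6 - (3)·0.5968 - (-1)·-0.4581) / (7) = 0.5359
  x_3 = (-4 - (-2)·0.5968 - (3)·-0.1313) / (7) = -0.3446
Residual b − A·x = (-0.8805, -0.9060, -1.3221)

-0.9060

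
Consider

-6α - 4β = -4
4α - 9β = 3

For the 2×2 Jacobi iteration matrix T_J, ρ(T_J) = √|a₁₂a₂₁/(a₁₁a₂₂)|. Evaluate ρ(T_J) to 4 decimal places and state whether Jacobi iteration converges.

a₁₂a₂₁/(a₁₁a₂₂) = (-4)·(4) / ((-6)·(-9)) = -0.296296
ρ = √|-0.296296| = √0.296296 = 0.5443
ρ < 1, so Jacobi converges

0.5443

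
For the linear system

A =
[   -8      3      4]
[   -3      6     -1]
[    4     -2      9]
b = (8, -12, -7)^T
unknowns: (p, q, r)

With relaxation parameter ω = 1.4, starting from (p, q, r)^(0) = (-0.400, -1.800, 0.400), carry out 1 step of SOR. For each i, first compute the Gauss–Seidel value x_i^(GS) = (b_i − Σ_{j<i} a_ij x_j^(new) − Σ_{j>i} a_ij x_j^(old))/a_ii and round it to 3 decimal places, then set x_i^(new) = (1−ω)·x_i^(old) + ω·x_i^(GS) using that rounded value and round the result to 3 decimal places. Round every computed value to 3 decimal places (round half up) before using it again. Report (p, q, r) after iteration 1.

(-1.905, -3.320, -1.097)

Iteration 1:
  p: GS value = (8 - (3)·-1.800 - (4)·0.400) / (-8) = -1.475;  p ← (1−ω)·-0.400 + ω·-1.475 = -1.905
  q: GS value = (-12 - (-3)·-1.905 - (-1)·0.400) / (6) = -2.886;  q ← (1−ω)·-1.800 + ω·-2.886 = -3.320
  r: GS value = (-7 - (4)·-1.905 - (-2)·-3.320) / (9) = -0.669;  r ← (1−ω)·0.400 + ω·-0.669 = -1.097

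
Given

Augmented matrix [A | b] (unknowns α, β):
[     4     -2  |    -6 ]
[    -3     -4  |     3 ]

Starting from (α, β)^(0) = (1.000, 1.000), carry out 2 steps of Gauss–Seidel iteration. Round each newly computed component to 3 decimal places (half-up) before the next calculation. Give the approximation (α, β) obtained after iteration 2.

(-1.500, 0.375)

Iteration 1:
  α = (-6 - (-2)·1.000) / (4) = -1.000
  β = (3 - (-3)·-1.000) / (-4) = 0.000
Iteration 2:
  α = (-6 - (-2)·0.000) / (4) = -1.500
  β = (3 - (-3)·-1.500) / (-4) = 0.375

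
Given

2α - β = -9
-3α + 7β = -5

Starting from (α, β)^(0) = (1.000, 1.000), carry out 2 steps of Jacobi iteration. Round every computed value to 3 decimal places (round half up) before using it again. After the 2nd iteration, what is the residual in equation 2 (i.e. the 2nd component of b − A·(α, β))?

-1.926

Iteration 1:
  α = (-9 - (-1)·1.000) / (2) = -4.000
  β = (-5 - (-3)·1.000) / (7) = -0.286
Iteration 2:
  α = (-9 - (-1)·-0.286) / (2) = -4.643
  β = (-5 - (-3)·-4.000) / (7) = -2.429
Residual b − A·x = (-2.143, -1.926)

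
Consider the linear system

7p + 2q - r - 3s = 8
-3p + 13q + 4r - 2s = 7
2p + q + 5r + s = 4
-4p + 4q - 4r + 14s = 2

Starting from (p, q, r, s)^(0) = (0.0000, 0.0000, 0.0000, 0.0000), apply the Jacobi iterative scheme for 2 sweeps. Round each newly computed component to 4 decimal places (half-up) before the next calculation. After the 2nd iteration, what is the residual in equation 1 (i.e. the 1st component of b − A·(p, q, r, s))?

0.5314

Iteration 1:
  p = (8 - (2)·0.0000 - (-1)·0.0000 - (-3)·0.0000) / (7) = 1.1429
  q = (7 - (-3)·0.0000 - (4)·0.0000 - (-2)·0.0000) / (13) = 0.5385
  r = (4 - (2)·0.0000 - (1)·0.0000 - (1)·0.0000) / (5) = 0.8000
  s = (2 - (-4)·0.0000 - (4)·0.0000 - (-4)·0.0000) / (14) = 0.1429
Iteration 2:
  p = (8 - (2)·0.5385 - (-1)·0.8000 - (-3)·0.1429) / (7) = 1.1645
  q = (7 - (-3)·1.1429 - (4)·0.8000 - (-2)·0.1429) / (13) = 0.5780
  r = (4 - (2)·1.1429 - (1)·0.5385 - (1)·0.1429) / (5) = 0.2066
  s = (2 - (-4)·1.1429 - (4)·0.5385 - (-4)·0.8000) / (14) = 0.5441
Residual b − A·x = (0.5314, 3.2413, -0.4841, -2.4450)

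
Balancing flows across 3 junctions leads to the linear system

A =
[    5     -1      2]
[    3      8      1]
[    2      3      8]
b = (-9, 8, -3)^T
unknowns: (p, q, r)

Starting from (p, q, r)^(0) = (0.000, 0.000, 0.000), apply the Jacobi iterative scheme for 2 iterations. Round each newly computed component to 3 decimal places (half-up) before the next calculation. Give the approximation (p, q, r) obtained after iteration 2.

Iteration 1:
  p = (-9 - (-1)·0.000 - (2)·0.000) / (5) = -1.800
  q = (8 - (3)·0.000 - (1)·0.000) / (8) = 1.000
  r = (-3 - (2)·0.000 - (3)·0.000) / (8) = -0.375
Iteration 2:
  p = (-9 - (-1)·1.000 - (2)·-0.375) / (5) = -1.450
  q = (8 - (3)·-1.800 - (1)·-0.375) / (8) = 1.722
  r = (-3 - (2)·-1.800 - (3)·1.000) / (8) = -0.300

(-1.450, 1.722, -0.300)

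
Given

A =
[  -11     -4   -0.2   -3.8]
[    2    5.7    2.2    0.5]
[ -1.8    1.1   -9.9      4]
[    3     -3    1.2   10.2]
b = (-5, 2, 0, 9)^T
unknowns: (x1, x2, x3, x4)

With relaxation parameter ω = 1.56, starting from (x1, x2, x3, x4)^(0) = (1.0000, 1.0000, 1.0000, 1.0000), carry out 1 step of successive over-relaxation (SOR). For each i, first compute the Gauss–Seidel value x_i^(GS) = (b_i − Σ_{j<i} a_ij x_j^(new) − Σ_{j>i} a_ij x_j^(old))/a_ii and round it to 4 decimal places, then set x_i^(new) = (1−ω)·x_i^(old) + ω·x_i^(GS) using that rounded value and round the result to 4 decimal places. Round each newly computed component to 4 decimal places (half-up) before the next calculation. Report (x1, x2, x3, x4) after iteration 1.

Iteration 1:
  x1: GS value = (-5 - (-4)·1.0000 - (-0.2)·1.0000 - (-3.8)·1.0000) / (-11) = -0.2727;  x1 ← (1−ω)·1.0000 + ω·-0.2727 = -0.9854
  x2: GS value = (2 - (2)·-0.9854 - (2.2)·1.0000 - (0.5)·1.0000) / (5.7) = 0.2229;  x2 ← (1−ω)·1.0000 + ω·0.2229 = -0.2123
  x3: GS value = (0 - (-1.8)·-0.9854 - (1.1)·-0.2123 - (4)·1.0000) / (-9.9) = 0.5596;  x3 ← (1−ω)·1.0000 + ω·0.5596 = 0.3130
  x4: GS value = (9 - (3)·-0.9854 - (-3)·-0.2123 - (1.2)·0.3130) / (10.2) = 1.0729;  x4 ← (1−ω)·1.0000 + ω·1.0729 = 1.1137

(-0.9854, -0.2123, 0.3130, 1.1137)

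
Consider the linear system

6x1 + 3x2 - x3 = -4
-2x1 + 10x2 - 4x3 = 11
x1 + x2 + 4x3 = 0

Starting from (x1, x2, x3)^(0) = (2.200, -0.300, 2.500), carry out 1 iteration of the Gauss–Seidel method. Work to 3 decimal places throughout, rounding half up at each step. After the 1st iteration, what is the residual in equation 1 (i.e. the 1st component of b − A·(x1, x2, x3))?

Iteration 1:
  x1 = (-4 - (3)·-0.300 - (-1)·2.500) / (6) = -0.100
  x2 = (11 - (-2)·-0.100 - (-4)·2.500) / (10) = 2.080
  x3 = (0 - (1)·-0.100 - (1)·2.080) / (4) = -0.495
Residual b − A·x = (-10.135, -11.980, 0.000)

-10.135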